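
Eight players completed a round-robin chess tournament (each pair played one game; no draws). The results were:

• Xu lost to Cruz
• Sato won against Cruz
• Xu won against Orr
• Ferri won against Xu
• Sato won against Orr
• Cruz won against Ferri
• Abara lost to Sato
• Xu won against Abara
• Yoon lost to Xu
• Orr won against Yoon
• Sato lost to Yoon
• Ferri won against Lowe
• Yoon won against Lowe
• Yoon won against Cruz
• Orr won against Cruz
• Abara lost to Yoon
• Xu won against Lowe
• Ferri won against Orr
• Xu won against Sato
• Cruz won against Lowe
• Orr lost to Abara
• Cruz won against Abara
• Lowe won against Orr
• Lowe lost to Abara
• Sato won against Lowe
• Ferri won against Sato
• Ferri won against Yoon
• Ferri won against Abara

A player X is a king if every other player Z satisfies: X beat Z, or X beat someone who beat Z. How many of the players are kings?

5

Sato reaches everyone (king).
Cruz reaches everyone (king).
Xu cannot reach Ferri in two steps.
Yoon reaches everyone (king).
Abara cannot reach Sato, Xu, Ferri in two steps.
Orr reaches everyone (king).
Ferri reaches everyone (king).
Lowe cannot reach Sato, Xu, Abara, Ferri in two steps.
Kings: Sato, Cruz, Yoon, Orr, Ferri — 5.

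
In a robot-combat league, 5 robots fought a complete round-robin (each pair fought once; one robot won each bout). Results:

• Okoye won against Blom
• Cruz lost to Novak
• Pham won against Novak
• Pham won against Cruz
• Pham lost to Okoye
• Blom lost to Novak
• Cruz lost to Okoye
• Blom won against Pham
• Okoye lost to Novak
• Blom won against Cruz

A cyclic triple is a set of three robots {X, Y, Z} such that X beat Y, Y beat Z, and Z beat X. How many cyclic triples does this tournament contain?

2

Of the C(5,3) = 10 triples, the cyclic ones are: {Okoye, Novak, Pham}; {Blom, Novak, Pham}.
That is 2.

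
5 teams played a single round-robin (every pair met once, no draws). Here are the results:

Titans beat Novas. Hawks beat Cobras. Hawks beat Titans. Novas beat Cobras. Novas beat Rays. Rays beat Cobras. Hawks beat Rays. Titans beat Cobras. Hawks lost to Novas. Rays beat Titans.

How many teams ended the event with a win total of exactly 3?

Win totals: Rays 2, Cobras 0, Hawks 3, Novas 3, Titans 2.
Exactly 3: Hawks, Novas — 2 teams.

2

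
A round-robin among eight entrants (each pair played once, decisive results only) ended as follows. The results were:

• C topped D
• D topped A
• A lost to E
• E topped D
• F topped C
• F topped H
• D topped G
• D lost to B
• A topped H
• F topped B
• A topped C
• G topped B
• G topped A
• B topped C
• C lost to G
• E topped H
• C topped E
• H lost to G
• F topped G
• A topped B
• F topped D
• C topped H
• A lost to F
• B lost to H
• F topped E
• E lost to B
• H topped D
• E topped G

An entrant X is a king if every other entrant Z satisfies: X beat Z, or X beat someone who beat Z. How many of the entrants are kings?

1

A cannot reach F, G in two steps.
B cannot reach F in two steps.
C cannot reach F in two steps.
D cannot reach E, F in two steps.
E cannot reach F in two steps.
F reaches everyone (king).
G cannot reach F in two steps.
H cannot reach F in two steps.
Kings: F — 1.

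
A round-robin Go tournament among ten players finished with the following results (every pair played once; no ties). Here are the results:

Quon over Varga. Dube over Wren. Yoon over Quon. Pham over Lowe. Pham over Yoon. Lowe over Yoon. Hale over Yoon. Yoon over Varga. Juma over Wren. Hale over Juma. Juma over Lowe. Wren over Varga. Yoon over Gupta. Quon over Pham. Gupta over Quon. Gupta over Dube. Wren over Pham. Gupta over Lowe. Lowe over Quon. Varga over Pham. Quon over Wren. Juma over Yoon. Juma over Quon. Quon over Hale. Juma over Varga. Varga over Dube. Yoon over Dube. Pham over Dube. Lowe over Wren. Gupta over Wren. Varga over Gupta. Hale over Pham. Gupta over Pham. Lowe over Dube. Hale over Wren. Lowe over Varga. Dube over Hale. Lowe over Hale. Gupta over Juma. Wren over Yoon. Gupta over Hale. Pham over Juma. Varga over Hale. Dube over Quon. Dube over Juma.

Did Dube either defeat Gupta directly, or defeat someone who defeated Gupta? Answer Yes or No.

Dube did not beat Gupta directly.
Dube beat Hale, Juma, Quon, Wren, but each of them lost to Gupta. No two-step path.

No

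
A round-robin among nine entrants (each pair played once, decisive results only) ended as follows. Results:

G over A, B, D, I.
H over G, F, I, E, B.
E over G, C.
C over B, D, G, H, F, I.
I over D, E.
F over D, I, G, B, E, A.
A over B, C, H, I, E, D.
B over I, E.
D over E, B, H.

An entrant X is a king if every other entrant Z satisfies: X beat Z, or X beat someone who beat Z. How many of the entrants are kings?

5

A reaches everyone (king).
B cannot reach A, F, H in two steps.
C reaches everyone (king).
D cannot reach A in two steps.
E reaches everyone (king).
F reaches everyone (king).
G cannot reach F in two steps.
H reaches everyone (king).
I cannot reach A, F in two steps.
Kings: A, C, E, F, H — 5.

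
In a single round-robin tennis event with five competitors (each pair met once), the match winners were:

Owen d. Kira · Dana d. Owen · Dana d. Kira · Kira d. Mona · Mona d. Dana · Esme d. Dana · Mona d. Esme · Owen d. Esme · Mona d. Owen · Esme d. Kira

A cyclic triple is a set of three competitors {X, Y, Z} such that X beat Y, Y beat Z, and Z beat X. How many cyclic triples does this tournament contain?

4

Win totals: Esme 2, Owen 2, Mona 3, Dana 2, Kira 1.
A competitor with w wins dominates both others in C(w,2) triples; summing gives 1 + 1 + 3 + 1 + 0 = 6 transitive triples.
Total triples C(5,3) = 10, so cyclic triples = 10 − 6 = 4.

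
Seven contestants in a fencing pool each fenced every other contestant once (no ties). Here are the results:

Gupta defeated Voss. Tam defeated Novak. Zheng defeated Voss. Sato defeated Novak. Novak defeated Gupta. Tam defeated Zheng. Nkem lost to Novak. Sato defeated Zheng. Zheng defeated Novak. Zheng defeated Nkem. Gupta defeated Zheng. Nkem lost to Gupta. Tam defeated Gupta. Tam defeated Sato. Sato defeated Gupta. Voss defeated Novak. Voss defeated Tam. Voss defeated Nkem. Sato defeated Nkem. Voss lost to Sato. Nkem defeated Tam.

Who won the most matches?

Win totals: Gupta 3, Novak 2, Zheng 3, Nkem 1, Tam 4, Voss 3, Sato 5.
Sato leads with 5 wins (next highest: 4).

Sato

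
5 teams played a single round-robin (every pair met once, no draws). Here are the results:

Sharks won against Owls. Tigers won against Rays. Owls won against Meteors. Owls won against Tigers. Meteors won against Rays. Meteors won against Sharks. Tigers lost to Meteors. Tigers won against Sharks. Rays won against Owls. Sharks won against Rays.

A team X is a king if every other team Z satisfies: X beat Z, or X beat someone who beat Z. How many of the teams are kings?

3

Meteors reaches everyone (king).
Tigers cannot reach Meteors in two steps.
Sharks reaches everyone (king).
Owls reaches everyone (king).
Rays cannot reach Sharks in two steps.
Kings: Meteors, Sharks, Owls — 3.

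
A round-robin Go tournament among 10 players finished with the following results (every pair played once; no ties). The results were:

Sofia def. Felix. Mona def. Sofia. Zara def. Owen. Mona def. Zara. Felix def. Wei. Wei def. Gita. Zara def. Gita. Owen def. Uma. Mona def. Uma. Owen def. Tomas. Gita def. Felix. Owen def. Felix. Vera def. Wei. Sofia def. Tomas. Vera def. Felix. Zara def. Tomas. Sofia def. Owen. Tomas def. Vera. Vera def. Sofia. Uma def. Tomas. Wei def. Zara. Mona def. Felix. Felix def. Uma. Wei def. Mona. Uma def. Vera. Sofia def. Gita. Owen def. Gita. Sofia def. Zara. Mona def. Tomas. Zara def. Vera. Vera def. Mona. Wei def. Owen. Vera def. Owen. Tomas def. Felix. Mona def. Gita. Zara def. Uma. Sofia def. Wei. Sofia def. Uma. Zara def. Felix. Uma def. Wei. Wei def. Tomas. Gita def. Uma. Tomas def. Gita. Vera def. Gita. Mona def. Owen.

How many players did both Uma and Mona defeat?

1

Uma beat: Wei, Tomas, Vera.
Mona beat: Felix, Owen, Uma, Gita, Sofia, Tomas, Zara.
Both beat: Tomas — 1.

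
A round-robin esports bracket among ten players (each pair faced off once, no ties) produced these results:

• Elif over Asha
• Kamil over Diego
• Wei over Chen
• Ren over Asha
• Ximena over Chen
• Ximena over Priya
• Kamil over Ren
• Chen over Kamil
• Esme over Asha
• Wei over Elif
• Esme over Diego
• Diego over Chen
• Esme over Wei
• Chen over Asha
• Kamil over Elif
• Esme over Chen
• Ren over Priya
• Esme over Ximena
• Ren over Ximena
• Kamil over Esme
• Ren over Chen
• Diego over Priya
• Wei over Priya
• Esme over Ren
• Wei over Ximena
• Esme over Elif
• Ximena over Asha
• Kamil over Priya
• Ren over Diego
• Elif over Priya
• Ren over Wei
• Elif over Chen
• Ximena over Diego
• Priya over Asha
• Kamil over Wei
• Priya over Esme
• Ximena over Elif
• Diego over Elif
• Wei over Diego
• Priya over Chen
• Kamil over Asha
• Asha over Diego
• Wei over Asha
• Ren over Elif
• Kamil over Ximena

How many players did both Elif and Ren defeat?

Elif beat: Chen, Asha, Priya.
Ren beat: Chen, Ximena, Diego, Elif, Wei, Asha, Priya.
Both beat: Chen, Asha, Priya — 3.

3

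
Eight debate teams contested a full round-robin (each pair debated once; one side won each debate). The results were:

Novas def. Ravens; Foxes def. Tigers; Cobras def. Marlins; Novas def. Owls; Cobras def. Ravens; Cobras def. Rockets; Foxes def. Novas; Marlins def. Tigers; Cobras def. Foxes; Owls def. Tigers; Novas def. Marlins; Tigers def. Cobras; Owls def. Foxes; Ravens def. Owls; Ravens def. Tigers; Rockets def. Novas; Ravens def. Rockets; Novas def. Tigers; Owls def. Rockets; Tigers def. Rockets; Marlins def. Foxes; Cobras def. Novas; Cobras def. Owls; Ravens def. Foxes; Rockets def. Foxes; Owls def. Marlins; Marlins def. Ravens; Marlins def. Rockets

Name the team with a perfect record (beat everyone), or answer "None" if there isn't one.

Highest win total is Cobras with 6 (out of 7 possible).
Cobras lost to Tigers, so no team went undefeated.

None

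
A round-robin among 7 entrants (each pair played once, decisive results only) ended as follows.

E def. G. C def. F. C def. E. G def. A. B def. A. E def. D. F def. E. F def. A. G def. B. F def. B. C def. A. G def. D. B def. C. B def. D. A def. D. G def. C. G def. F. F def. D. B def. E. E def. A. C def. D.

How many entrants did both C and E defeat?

C beat: A, D, E, F.
E beat: A, D, G.
Both beat: A, D — 2.

2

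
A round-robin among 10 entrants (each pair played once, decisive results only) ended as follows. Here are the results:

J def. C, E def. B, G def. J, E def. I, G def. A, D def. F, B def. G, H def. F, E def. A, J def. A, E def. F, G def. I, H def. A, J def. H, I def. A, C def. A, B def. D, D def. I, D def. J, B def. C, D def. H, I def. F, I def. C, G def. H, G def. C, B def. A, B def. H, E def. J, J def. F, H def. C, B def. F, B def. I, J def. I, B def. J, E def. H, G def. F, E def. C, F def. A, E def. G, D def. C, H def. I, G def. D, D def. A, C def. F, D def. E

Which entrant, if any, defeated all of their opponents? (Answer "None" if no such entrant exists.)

Highest win total is E with 8 (out of 9 possible).
E lost to D, so no entrant went undefeated.

None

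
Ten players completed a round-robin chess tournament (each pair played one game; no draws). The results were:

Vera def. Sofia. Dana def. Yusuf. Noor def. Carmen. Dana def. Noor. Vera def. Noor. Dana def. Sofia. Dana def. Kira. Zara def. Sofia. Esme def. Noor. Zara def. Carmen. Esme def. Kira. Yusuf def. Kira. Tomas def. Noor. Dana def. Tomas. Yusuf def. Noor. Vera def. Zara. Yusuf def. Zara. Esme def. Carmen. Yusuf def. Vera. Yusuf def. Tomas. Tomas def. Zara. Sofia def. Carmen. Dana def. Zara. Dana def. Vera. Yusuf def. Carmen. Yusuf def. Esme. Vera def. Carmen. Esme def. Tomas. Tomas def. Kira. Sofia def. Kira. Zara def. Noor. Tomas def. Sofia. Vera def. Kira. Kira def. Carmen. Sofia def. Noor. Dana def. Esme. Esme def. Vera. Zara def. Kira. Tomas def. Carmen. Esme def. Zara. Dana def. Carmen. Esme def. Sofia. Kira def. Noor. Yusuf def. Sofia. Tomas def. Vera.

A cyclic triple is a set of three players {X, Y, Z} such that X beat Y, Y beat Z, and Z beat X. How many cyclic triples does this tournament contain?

Win totals: Sofia 3, Tomas 6, Dana 9, Noor 1, Zara 4, Kira 2, Vera 5, Yusuf 8, Esme 7, Carmen 0.
A player with w wins dominates both others in C(w,2) triples; summing gives 3 + 15 + 36 + 0 + 6 + 1 + 10 + 28 + 21 + 0 = 120 transitive triples.
Total triples C(10,3) = 120, so cyclic triples = 120 − 120 = 0.

0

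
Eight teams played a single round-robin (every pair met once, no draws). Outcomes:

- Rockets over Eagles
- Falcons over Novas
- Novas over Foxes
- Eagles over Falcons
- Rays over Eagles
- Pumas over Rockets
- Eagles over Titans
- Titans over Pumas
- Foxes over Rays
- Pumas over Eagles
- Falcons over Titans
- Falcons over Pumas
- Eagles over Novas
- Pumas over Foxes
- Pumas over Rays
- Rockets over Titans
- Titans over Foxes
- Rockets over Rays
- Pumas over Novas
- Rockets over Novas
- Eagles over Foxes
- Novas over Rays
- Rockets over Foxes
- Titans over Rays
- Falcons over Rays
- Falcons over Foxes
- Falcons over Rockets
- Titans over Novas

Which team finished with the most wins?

Falcons

Win totals: Rockets 5, Titans 4, Novas 2, Rays 1, Pumas 5, Falcons 6, Foxes 1, Eagles 4.
Falcons leads with 6 wins (next highest: 5).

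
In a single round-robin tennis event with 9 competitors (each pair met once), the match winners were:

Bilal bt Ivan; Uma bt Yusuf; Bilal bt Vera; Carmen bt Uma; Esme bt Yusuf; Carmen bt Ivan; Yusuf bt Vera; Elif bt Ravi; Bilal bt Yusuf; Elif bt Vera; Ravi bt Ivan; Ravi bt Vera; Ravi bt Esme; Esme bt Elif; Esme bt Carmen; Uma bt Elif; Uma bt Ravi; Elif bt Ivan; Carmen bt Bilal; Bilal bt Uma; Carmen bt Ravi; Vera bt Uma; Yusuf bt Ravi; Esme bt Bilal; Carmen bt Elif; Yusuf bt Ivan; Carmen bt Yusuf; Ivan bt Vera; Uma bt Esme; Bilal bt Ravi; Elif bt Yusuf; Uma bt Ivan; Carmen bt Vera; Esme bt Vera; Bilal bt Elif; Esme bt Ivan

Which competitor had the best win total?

Carmen

Win totals: Vera 1, Bilal 6, Carmen 7, Ivan 1, Ravi 3, Uma 5, Yusuf 3, Esme 6, Elif 4.
Carmen leads with 7 wins (next highest: 6).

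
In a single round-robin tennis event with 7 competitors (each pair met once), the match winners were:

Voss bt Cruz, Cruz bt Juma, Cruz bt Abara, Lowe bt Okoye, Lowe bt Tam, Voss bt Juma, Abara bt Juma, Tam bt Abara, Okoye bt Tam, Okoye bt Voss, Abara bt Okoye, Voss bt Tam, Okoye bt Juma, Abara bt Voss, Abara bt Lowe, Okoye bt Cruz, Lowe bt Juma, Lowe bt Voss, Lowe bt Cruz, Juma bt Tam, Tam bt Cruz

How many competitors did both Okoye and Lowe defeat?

4

Okoye beat: Voss, Juma, Cruz, Tam.
Lowe beat: Voss, Juma, Cruz, Tam, Okoye.
Both beat: Voss, Juma, Cruz, Tam — 4.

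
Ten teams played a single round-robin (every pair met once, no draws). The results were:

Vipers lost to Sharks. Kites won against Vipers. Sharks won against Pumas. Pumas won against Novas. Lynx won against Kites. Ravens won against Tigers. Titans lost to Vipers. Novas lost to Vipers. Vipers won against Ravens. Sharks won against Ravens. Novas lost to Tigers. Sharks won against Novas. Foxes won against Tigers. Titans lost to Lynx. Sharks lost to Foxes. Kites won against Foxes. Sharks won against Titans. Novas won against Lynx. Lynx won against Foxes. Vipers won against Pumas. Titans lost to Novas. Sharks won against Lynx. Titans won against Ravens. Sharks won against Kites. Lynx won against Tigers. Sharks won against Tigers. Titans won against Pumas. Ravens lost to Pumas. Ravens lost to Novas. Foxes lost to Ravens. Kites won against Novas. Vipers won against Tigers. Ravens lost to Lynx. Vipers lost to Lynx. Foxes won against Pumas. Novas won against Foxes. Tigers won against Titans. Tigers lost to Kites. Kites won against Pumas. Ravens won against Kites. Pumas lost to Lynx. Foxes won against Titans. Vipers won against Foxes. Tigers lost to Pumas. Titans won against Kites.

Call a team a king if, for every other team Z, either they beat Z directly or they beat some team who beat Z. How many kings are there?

6

Ravens cannot reach Lynx in two steps.
Titans cannot reach Sharks, Lynx in two steps.
Sharks reaches everyone (king).
Kites reaches everyone (king).
Novas reaches everyone (king).
Vipers reaches everyone (king).
Lynx reaches everyone (king).
Tigers cannot reach Sharks, Vipers in two steps.
Foxes reaches everyone (king).
Pumas cannot reach Sharks, Vipers in two steps.
Kings: Sharks, Kites, Novas, Vipers, Lynx, Foxes — 6.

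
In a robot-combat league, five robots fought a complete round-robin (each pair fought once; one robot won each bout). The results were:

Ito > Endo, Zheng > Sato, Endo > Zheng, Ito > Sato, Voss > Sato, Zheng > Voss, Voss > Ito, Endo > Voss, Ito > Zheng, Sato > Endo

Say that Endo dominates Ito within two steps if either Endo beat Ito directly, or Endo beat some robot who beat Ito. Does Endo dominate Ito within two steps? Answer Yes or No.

Endo did not beat Ito directly.
Endo beat Voss, Zheng. Of those, Voss beat Ito.

Yes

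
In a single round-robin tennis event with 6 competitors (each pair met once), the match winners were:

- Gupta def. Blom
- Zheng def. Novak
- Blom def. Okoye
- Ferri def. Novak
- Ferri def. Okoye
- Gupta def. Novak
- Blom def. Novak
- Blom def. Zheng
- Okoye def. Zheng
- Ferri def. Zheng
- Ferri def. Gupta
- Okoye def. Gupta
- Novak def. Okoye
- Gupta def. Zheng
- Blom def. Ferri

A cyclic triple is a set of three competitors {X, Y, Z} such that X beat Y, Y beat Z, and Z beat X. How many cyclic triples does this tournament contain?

Of the C(6,3) = 20 triples, the cyclic ones are: {Blom, Gupta, Okoye}; {Blom, Gupta, Ferri}; {Gupta, Okoye, Novak}; {Okoye, Zheng, Novak}.
That is 4.

4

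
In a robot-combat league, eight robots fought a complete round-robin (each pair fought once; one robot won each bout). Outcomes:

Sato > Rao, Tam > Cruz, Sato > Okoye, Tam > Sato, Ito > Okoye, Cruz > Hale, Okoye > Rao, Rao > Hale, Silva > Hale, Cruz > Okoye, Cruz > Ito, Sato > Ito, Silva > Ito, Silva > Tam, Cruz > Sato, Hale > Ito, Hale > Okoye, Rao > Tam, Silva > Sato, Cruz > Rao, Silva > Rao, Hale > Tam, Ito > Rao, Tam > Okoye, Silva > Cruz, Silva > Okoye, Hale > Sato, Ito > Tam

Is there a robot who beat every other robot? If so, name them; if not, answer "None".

Silva

Silva has 7 wins out of 7 opponents — a perfect record.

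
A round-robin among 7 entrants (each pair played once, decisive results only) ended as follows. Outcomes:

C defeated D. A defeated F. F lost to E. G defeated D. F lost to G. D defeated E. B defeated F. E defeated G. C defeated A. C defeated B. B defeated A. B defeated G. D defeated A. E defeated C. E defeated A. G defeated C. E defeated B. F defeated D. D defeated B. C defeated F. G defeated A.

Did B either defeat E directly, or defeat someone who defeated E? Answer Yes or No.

B did not beat E directly.
B beat A, F, G, but each of them lost to E. No two-step path.

No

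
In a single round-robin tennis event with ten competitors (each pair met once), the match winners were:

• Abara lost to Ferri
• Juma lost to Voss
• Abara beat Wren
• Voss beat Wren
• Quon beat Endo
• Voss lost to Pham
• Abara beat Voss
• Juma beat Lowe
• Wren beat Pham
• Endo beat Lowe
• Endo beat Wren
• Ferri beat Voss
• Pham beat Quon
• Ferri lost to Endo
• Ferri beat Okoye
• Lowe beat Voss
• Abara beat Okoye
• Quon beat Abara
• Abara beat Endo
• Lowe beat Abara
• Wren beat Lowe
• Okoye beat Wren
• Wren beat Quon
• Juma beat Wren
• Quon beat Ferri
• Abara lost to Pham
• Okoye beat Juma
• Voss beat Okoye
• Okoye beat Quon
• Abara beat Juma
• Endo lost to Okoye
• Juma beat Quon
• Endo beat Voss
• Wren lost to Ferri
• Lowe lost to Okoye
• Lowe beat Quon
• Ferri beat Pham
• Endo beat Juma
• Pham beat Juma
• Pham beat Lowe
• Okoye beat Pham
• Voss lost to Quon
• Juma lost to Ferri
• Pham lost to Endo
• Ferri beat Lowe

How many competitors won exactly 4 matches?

Win totals: Pham 5, Endo 6, Quon 4, Okoye 6, Ferri 7, Juma 3, Lowe 3, Voss 3, Wren 3, Abara 5.
Exactly 4: Quon — 1 competitor.

1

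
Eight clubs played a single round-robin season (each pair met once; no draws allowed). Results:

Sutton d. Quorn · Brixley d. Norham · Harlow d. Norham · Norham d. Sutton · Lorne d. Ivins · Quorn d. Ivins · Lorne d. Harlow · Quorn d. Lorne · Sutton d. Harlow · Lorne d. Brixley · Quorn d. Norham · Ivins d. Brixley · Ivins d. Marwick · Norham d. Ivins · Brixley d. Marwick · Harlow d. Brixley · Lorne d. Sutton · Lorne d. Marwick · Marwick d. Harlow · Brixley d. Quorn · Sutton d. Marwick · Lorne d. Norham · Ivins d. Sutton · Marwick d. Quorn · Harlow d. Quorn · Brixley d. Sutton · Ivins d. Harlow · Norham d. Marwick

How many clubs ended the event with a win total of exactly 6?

Win totals: Lorne 6, Marwick 2, Brixley 4, Sutton 3, Norham 3, Harlow 3, Quorn 3, Ivins 4.
Exactly 6: Lorne — 1 club.

1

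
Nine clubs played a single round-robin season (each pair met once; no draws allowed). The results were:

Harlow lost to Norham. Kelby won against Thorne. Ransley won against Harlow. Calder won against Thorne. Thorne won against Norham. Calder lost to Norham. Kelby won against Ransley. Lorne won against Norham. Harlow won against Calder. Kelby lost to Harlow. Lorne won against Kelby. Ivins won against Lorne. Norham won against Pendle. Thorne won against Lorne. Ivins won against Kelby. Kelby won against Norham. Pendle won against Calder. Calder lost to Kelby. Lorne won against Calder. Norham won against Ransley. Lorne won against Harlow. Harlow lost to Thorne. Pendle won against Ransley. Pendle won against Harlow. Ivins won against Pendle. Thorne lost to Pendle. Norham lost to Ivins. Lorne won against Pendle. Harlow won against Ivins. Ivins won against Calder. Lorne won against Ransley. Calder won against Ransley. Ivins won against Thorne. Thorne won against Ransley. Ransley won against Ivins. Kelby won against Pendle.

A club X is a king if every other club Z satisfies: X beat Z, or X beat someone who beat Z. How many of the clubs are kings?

Pendle reaches everyone (king).
Kelby reaches everyone (king).
Ransley reaches everyone (king).
Harlow reaches everyone (king).
Norham cannot reach Lorne in two steps.
Thorne reaches everyone (king).
Ivins reaches everyone (king).
Calder cannot reach Pendle, Kelby in two steps.
Lorne reaches everyone (king).
Kings: Pendle, Kelby, Ransley, Harlow, Thorne, Ivins, Lorne — 7.

7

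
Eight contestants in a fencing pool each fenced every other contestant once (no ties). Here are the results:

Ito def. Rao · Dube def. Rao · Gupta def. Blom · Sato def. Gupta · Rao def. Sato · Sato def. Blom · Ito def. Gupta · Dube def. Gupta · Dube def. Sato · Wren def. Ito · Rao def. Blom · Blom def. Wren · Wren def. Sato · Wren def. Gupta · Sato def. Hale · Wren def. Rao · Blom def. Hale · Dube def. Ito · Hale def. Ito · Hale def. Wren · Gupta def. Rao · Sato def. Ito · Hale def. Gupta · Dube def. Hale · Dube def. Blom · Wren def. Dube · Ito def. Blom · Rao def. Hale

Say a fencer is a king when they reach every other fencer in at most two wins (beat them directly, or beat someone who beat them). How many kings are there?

4

Ito cannot reach Dube in two steps.
Dube reaches everyone (king).
Wren reaches everyone (king).
Sato cannot reach Dube in two steps.
Gupta cannot reach Ito, Dube in two steps.
Blom reaches everyone (king).
Hale reaches everyone (king).
Rao cannot reach Dube in two steps.
Kings: Dube, Wren, Blom, Hale — 4.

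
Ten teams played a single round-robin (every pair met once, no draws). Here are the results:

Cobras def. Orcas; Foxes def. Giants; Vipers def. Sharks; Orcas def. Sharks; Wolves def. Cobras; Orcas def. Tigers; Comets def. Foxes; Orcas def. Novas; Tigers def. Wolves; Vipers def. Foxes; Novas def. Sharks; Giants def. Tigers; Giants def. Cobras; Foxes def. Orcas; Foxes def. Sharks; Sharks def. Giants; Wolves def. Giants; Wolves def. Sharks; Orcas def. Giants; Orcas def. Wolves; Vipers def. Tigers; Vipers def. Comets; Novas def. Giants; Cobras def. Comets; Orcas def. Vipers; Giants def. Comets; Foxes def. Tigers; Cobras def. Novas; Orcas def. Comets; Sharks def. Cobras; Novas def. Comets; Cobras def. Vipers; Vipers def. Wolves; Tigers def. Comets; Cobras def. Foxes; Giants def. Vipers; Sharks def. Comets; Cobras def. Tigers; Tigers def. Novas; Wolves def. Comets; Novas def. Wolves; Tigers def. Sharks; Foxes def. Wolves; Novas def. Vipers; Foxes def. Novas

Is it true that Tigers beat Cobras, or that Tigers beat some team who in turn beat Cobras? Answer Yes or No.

Tigers did not beat Cobras directly.
Tigers beat Comets, Novas, Wolves, Sharks. Of those, Wolves beat Cobras.

Yes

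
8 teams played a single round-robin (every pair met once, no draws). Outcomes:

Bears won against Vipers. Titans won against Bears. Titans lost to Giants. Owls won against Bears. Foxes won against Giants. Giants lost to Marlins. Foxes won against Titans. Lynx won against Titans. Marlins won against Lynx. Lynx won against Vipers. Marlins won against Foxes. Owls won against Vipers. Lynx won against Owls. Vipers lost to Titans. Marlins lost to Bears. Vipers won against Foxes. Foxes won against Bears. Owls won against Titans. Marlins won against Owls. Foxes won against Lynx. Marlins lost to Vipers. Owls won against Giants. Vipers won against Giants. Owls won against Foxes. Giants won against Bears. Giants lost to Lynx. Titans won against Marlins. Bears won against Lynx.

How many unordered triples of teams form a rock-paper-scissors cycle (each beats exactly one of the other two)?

Win totals: Foxes 4, Giants 2, Bears 3, Vipers 3, Titans 3, Lynx 4, Owls 5, Marlins 4.
A team with w wins dominates both others in C(w,2) triples; summing gives 6 + 1 + 3 + 3 + 3 + 6 + 10 + 6 = 38 transitive triples.
Total triples C(8,3) = 56, so cyclic triples = 56 − 38 = 18.

18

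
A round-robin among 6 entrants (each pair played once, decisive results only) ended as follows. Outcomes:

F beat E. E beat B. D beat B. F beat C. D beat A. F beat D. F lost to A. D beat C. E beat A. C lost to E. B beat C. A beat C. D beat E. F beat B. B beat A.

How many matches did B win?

B's results: beat A, C; lost to D, E, F.
That is 2 wins.

2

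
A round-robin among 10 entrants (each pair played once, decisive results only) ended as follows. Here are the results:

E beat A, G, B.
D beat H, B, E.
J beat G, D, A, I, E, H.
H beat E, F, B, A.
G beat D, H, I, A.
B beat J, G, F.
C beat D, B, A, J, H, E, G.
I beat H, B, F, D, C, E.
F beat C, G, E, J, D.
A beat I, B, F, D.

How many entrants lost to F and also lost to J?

3

F beat: C, D, E, G, J.
J beat: A, D, E, G, H, I.
Both beat: D, E, G — 3.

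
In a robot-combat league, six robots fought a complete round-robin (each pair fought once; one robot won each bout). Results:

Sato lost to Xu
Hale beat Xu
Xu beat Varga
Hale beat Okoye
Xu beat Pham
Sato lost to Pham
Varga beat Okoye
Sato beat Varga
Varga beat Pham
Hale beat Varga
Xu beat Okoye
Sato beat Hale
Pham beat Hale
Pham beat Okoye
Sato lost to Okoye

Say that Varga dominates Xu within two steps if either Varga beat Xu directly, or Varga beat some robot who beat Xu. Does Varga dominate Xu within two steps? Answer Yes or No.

No

Varga did not beat Xu directly.
Varga beat Pham, Okoye, but each of them lost to Xu. No two-step path.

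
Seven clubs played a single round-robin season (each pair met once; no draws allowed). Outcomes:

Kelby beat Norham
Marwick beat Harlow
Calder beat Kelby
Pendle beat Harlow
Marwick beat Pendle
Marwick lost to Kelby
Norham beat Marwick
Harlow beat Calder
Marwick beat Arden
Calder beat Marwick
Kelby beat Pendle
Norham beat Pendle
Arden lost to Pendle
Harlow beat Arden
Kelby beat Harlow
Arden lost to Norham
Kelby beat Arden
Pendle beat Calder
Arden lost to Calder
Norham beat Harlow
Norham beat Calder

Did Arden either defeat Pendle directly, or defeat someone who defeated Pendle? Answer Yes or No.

Arden did not beat Pendle directly.
Arden beat no one, so there is no intermediate club.

No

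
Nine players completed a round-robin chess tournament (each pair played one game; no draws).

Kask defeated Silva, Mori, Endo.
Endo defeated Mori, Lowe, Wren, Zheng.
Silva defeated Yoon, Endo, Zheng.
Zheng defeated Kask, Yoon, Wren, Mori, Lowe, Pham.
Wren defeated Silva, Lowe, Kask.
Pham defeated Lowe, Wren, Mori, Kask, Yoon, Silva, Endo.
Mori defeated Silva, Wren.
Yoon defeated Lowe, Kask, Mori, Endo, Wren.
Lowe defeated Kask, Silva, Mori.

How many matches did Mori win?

Mori's results: beat Wren, Silva; lost to Kask, Yoon, Endo, Pham, Lowe, Zheng.
That is 2 wins.

2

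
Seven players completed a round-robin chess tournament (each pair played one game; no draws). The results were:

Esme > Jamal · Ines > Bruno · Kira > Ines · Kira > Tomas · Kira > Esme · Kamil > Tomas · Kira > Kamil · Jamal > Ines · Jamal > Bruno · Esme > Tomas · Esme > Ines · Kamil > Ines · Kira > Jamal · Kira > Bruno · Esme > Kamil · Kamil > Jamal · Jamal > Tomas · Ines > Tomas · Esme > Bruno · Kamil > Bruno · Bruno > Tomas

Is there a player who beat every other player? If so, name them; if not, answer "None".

Kira

Kira has 6 wins out of 6 opponents — a perfect record.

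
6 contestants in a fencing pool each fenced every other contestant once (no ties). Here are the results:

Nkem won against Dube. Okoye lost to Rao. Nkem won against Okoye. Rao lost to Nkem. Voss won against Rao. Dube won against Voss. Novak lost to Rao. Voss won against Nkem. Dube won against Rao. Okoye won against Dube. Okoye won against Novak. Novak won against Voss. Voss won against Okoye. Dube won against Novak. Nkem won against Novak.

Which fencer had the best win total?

Nkem

Win totals: Voss 3, Rao 2, Novak 1, Nkem 4, Okoye 2, Dube 3.
Nkem leads with 4 wins (next highest: 3).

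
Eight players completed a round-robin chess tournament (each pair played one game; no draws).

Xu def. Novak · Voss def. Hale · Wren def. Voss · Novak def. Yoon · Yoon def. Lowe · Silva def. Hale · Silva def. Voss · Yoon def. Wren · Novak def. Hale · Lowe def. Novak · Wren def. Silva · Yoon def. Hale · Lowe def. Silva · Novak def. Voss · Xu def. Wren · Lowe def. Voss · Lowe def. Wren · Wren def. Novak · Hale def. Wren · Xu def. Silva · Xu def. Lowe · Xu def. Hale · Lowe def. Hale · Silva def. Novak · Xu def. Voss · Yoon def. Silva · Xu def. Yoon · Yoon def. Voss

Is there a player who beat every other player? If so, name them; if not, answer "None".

Xu

Xu has 7 wins out of 7 opponents — a perfect record.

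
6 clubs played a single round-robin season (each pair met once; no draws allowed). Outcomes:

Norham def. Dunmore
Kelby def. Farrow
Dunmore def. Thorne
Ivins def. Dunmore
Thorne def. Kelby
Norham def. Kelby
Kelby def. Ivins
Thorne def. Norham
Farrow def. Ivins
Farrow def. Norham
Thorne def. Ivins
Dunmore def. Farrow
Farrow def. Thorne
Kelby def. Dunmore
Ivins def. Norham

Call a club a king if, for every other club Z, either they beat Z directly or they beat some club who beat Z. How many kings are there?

6

Farrow reaches everyone (king).
Dunmore reaches everyone (king).
Kelby reaches everyone (king).
Thorne reaches everyone (king).
Norham reaches everyone (king).
Ivins reaches everyone (king).
Kings: Farrow, Dunmore, Kelby, Thorne, Norham, Ivins — 6.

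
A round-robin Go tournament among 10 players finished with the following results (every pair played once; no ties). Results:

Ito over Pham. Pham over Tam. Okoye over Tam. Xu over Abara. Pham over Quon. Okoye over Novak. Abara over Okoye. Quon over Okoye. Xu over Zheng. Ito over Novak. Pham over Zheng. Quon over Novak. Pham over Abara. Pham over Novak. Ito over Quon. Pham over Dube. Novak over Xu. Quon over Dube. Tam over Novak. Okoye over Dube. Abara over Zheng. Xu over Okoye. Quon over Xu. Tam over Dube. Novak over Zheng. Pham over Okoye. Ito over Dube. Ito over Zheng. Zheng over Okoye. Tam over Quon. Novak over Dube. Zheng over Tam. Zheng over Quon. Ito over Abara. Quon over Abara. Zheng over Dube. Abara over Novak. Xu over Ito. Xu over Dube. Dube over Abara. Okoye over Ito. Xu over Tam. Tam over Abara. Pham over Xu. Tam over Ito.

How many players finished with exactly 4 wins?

Win totals: Zheng 4, Dube 1, Xu 6, Pham 8, Abara 3, Okoye 4, Novak 3, Quon 5, Tam 5, Ito 6.
Exactly 4: Zheng, Okoye — 2 players.

2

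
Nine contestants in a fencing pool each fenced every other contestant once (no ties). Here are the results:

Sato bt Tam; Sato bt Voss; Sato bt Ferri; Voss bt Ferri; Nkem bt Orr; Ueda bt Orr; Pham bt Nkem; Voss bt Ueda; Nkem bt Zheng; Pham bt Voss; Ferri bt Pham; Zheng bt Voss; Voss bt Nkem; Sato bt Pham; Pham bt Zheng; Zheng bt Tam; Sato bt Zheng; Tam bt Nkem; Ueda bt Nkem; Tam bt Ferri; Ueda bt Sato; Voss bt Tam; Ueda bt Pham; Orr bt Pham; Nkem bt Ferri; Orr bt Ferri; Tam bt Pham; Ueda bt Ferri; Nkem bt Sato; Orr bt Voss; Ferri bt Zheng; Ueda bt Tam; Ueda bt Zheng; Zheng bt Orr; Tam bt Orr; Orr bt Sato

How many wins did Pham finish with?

3

Pham's results: beat Nkem, Zheng, Voss; lost to Ueda, Tam, Ferri, Orr, Sato.
That is 3 wins.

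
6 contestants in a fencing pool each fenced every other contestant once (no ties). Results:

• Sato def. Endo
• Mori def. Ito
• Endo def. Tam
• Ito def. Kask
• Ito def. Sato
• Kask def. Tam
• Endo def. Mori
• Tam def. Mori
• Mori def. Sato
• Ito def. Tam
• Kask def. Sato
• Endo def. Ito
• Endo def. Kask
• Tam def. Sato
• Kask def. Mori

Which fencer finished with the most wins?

Win totals: Tam 2, Ito 3, Kask 3, Endo 4, Sato 1, Mori 2.
Endo leads with 4 wins (next highest: 3).

Endo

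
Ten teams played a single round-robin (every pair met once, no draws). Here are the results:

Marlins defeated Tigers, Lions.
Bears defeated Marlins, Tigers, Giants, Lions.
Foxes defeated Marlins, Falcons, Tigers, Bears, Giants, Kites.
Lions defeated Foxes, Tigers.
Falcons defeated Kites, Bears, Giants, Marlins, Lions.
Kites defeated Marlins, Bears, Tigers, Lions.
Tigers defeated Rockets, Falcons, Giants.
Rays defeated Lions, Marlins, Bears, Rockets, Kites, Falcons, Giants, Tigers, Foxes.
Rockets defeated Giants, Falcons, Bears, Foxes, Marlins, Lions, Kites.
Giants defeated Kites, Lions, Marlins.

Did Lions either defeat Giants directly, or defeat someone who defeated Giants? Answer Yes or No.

Lions did not beat Giants directly.
Lions beat Foxes, Tigers. Of those, Foxes beat Giants.

Yes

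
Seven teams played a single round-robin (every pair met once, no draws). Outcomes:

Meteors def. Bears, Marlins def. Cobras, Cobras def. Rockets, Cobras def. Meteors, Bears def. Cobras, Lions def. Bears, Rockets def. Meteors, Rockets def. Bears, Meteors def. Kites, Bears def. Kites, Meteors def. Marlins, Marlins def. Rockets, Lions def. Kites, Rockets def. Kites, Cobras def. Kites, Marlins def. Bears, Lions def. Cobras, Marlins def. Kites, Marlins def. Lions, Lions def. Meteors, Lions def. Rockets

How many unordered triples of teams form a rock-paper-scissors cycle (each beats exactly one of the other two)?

Win totals: Kites 0, Meteors 3, Cobras 3, Marlins 5, Rockets 3, Bears 2, Lions 5.
A team with w wins dominates both others in C(w,2) triples; summing gives 0 + 3 + 3 + 10 + 3 + 1 + 10 = 30 transitive triples.
Total triples C(7,3) = 35, so cyclic triples = 35 − 30 = 5.

5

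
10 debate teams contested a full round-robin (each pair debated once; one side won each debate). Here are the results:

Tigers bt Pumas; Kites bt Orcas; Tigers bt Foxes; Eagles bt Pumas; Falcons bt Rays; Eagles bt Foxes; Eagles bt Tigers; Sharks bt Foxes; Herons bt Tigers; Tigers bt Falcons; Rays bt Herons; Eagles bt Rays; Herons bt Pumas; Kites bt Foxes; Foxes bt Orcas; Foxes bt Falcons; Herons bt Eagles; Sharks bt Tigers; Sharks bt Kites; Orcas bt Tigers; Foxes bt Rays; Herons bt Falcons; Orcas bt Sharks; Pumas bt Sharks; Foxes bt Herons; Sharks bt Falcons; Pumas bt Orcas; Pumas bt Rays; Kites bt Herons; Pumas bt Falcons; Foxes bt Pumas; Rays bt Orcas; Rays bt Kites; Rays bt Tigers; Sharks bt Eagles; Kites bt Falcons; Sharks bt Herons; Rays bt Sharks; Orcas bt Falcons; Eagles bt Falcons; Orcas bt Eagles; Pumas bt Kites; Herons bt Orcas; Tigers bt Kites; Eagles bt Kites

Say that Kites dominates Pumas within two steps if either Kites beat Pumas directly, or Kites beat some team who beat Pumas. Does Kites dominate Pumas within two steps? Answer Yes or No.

Kites did not beat Pumas directly.
Kites beat Herons, Foxes, Orcas, Falcons. Of those, Herons beat Pumas.

Yes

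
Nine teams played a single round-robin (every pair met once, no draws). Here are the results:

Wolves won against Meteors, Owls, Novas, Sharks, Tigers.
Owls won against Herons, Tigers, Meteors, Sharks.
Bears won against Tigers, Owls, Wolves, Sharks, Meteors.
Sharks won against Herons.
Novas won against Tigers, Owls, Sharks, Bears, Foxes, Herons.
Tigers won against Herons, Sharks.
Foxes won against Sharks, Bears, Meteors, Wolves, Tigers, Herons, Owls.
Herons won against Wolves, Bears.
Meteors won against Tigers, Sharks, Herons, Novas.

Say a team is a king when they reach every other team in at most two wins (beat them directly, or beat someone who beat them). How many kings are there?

Sharks cannot reach Meteors, Foxes, Owls, Tigers, Novas in two steps.
Herons cannot reach Foxes in two steps.
Meteors reaches everyone (king).
Foxes reaches everyone (king).
Owls cannot reach Foxes in two steps.
Bears cannot reach Foxes in two steps.
Tigers cannot reach Meteors, Foxes, Owls, Novas in two steps.
Wolves reaches everyone (king).
Novas reaches everyone (king).
Kings: Meteors, Foxes, Wolves, Novas — 4.

4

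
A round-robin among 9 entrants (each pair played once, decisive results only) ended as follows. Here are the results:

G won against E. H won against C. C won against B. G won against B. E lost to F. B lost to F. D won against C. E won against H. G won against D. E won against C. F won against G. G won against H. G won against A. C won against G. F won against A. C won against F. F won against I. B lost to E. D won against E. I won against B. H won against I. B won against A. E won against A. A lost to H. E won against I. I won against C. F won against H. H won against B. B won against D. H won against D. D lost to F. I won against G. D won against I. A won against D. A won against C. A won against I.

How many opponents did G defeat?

5

G's results: beat A, B, D, E, H; lost to C, F, I.
That is 5 wins.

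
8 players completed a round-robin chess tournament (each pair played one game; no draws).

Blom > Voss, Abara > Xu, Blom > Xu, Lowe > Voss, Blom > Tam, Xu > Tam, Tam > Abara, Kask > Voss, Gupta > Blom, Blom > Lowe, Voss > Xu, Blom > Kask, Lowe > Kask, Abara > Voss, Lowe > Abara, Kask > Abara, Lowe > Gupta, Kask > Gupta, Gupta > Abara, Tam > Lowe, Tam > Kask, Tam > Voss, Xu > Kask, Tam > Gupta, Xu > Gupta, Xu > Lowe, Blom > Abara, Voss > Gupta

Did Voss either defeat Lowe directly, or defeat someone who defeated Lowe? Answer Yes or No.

Yes

Voss did not beat Lowe directly.
Voss beat Gupta, Xu. Of those, Xu beat Lowe.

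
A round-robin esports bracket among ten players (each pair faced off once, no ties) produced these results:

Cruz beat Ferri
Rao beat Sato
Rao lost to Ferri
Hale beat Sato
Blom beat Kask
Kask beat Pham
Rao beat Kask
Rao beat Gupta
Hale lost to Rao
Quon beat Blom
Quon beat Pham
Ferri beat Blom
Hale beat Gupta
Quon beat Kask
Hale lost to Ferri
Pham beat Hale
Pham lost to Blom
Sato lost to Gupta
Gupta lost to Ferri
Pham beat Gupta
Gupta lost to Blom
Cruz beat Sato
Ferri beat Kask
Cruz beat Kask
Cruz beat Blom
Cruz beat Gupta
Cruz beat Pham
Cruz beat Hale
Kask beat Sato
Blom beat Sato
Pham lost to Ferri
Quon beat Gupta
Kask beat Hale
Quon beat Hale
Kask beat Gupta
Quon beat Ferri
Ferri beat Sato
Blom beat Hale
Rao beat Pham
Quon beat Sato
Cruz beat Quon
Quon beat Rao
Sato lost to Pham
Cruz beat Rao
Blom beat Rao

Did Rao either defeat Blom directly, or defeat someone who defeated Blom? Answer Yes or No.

No

Rao did not beat Blom directly.
Rao beat Pham, Sato, Hale, Kask, Gupta, but each of them lost to Blom. No two-step path.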